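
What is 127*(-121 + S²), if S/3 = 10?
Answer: 98933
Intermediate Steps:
S = 30 (S = 3*10 = 30)
127*(-121 + S²) = 127*(-121 + 30²) = 127*(-121 + 900) = 127*779 = 98933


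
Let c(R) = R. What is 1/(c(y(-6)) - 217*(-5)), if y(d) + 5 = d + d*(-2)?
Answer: 1/1086 ≈ 0.00092081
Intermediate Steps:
y(d) = -5 - d (y(d) = -5 + (d + d*(-2)) = -5 + (d - 2*d) = -5 - d)
1/(c(y(-6)) - 217*(-5)) = 1/((-5 - 1*(-6)) - 217*(-5)) = 1/((-5 + 6) + 1085) = 1/(1 + 1085) = 1/1086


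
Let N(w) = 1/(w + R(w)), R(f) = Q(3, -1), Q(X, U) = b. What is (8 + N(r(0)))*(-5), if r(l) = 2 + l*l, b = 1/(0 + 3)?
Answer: -295/7 ≈ -42.143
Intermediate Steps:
b = ⅓ (b = 1/3 = ⅓ ≈ 0.33333)
Q(X, U) = ⅓
R(f) = ⅓
r(l) = 2 + l²
N(w) = 1/(⅓ + w) (N(w) = 1/(w + ⅓) = 1/(⅓ + w))
(8 + N(r(0)))*(-5) = (8 + 3/(1 + 3*(2 + 0²)))*(-5) = (8 + 3/(1 + 3*(2 + 0)))*(-5) = (8 + 3/(1 + 3*2))*(-5) = (8 + 3/(1 + 6))*(-5) = (8 + 3/7)*(-5) = (59/7)*(-5) = -295/7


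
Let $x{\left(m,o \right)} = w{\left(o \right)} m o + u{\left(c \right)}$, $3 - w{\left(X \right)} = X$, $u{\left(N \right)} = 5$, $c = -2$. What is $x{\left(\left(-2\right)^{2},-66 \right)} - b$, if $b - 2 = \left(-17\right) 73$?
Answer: $-16972$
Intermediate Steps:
$w{\left(X \right)} = 3 - X$
$x{\left(m,o \right)} = 5 + m o \left(3 - o\right)$ ($x{\left(m,o \right)} = \left(3 - o\right) m o + 5 = m \left(3 - o\right) o + 5 = m o \left(3 - o\right) + 5 = 5 + m o \left(3 - o\right)$)
$b = -1239$ ($b = 2 - 1241 = -1239$)
$x{\left(\left(-2\right)^{2},-66 \right)} - b = \left(5 - \left(-2\right)^{2} \left(-66\right) \left(-3 - 66\right)\right) - -1239 = \left(5 - 4 \left(-66\right) \left(-69\right)\right) + 1239 = \left(5 - 18216\right) + 1239 = -18211 + 1239 = -16972$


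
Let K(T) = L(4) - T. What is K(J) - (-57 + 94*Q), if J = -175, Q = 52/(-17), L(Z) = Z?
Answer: 8900/17 ≈ 523.53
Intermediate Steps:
Q = -52/17 (Q = 52*(-1/17) = -52/17 ≈ -3.0588)
K(T) = 4 - T
K(J) - (-57 + 94*Q) = (4 - 1*(-175)) - (-57 + 94*(-52/17)) = (4 + 175) - (-57 - 4888/17) = 179 - 1*(-5857/17) = 179 + 5857/17 = 8900/17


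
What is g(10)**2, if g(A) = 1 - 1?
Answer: 0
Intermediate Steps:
g(A) = 0
g(10)**2 = 0**2 = 0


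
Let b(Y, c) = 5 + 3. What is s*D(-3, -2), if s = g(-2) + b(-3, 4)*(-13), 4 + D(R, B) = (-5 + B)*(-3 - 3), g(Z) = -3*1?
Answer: -4066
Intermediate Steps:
g(Z) = -3
b(Y, c) = 8
D(R, B) = 26 - 6*B (D(R, B) = -4 + (-5 + B)*(-3 - 3) = -4 + (-5 + B)*(-6) = -4 + (30 - 6*B) = 26 - 6*B)
s = -107 (s = -3 + 8*(-13) = -3 - 104 = -107)
s*D(-3, -2) = -107*(26 - 6*(-2)) = -107*(26 + 12) = -107*38 = -4066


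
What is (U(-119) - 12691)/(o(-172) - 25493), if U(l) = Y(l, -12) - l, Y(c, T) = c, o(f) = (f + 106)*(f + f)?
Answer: 12691/2789 ≈ 4.5504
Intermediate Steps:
o(f) = 2*f*(106 + f) (o(f) = (106 + f)*(2*f) = 2*f*(106 + f))
U(l) = 0 (U(l) = l - l = 0)
(U(-119) - 12691)/(o(-172) - 25493) = (0 - 12691)/(2*(-172)*(106 - 172) - 25493) = -12691/(2*(-172)*(-66) - 25493) = -12691/(22704 - 25493) = -12691/(-2789) = -12691*(-1/2789) = 12691/2789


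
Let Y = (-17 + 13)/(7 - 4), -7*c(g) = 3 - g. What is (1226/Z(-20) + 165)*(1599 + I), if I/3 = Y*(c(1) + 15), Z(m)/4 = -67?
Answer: 33108451/134 ≈ 2.4708e+5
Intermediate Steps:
Z(m) = -268 (Z(m) = 4*(-67) = -268)
c(g) = -3/7 + g/7 (c(g) = -(3 - g)/7 = -3/7 + g/7)
Y = -4/3 ≈ -1.3333
I = -412/7 (I = 3*(-4*((-3/7 + (⅐)*1) + 15)/3) = 3*(-4*((-3/7 + ⅐) + 15)/3) = 3*(-4*(-2/7 + 15)/3) = 3*(-4/3*103/7) = 3*(-412/21) = -412/7 ≈ -58.857)
(1226/Z(-20) + 165)*(1599 + I) = (1226/(-268) + 165)*(1599 - 412/7) = (1226*(-1/268) + 165)*(10781/7) = (-613/134 + 165)*(10781/7) = (21497/134)*(10781/7) = 33108451/134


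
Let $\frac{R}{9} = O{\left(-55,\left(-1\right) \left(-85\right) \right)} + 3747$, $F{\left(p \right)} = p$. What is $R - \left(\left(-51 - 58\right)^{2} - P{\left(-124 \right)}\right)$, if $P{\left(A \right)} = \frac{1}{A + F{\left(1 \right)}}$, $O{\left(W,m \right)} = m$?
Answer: $\frac{2780660}{123} \approx 22607.0$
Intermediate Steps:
$R = 34488$ ($R = 9 \left(\left(-1\right) \left(-85\right) + 3747\right) = 9 \left(85 + 3747\right) = 9 \cdot 3832 = 34488$)
$P{\left(A \right)} = \frac{1}{1 + A}$ ($P{\left(A \right)} = \frac{1}{A + 1} = \frac{1}{1 + A}$)
$R - \left(\left(-51 - 58\right)^{2} - P{\left(-124 \right)}\right) = 34488 - \left(\left(-51 - 58\right)^{2} - \frac{1}{1 - 124}\right) = 34488 - \left(\left(-109\right)^{2} - \frac{1}{-123}\right) = 34488 - \left(11881 - - \frac{1}{123}\right) = 34488 - \left(11881 + \frac{1}{123}\right) = 34488 - \frac{1461364}{123} = \frac{2780660}{123}$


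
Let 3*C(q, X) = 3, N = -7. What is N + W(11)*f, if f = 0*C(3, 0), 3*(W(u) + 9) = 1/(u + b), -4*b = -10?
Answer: -7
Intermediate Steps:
b = 5/2 (b = -¼*(-10) = 5/2 ≈ 2.5000)
W(u) = -9 + 1/(3*(5/2 + u)) (W(u) = -9 + 1/(3*(u + 5/2)) = -9 + 1/(3*(5/2 + u)))
C(q, X) = 1 (C(q, X) = (⅓)*3 = 1)
f = 0 (f = 0*1 = 0)
N + W(11)*f = -7 + ((-133 - 54*11)/(3*(5 + 2*11)))*0 = -7 + ((-133 - 594)/(3*(5 + 22)))*0 = -7 + ((⅓)*(-727)/27)*0 = -7 + ((⅓)*(1/27)*(-727))*0 = -7 - 727/81*0 = -7 + 0 = -7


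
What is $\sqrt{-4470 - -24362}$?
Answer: $2 \sqrt{4973} \approx 141.04$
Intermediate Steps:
$\sqrt{-4470 - -24362} = \sqrt{-4470 + 24362} = \sqrt{19892} = 2 \sqrt{4973}$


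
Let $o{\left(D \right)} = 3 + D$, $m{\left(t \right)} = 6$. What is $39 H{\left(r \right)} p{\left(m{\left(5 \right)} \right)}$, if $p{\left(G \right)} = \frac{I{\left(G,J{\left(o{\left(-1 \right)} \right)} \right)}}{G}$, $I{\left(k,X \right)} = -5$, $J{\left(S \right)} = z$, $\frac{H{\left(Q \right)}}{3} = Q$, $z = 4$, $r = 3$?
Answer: $- \frac{585}{2} \approx -292.5$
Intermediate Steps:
$H{\left(Q \right)} = 3 Q$
$J{\left(S \right)} = 4$
$p{\left(G \right)} = - \frac{5}{G}$
$39 H{\left(r \right)} p{\left(m{\left(5 \right)} \right)} = 39 \cdot 3 \cdot 3 \left(- \frac{5}{6}\right) = 39 \cdot 9 \left(\left(-5\right) \frac{1}{6}\right) = 351 \left(- \frac{5}{6}\right) = - \frac{585}{2}$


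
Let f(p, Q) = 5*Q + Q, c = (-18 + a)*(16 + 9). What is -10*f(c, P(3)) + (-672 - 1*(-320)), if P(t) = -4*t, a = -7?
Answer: 368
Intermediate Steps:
c = -625 (c = (-18 - 7)*(16 + 9) = -25*25 = -625)
f(p, Q) = 6*Q
-10*f(c, P(3)) + (-672 - 1*(-320)) = -60*(-4*3) + (-672 - 1*(-320)) = -60*(-12) + (-672 + 320) = -10*(-72) - 352 = 720 - 352 = 368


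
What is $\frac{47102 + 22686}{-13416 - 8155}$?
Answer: $- \frac{69788}{21571} \approx -3.2353$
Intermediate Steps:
$\frac{47102 + 22686}{-13416 - 8155} = \frac{69788}{-21571} = 69788 \left(- \frac{1}{21571}\right) = - \frac{69788}{21571}$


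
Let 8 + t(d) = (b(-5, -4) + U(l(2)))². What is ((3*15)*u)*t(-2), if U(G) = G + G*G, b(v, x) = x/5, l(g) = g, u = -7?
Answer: -29988/5 ≈ -5997.6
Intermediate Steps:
b(v, x) = x/5 (b(v, x) = x*(⅕) = x/5)
U(G) = G + G²
t(d) = 476/25 (t(d) = -8 + ((⅕)*(-4) + 2*(1 + 2))² = -8 + (-⅘ + 2*3)² = -8 + (-⅘ + 6)² = -8 + (26/5)² = -8 + 676/25 = 476/25)
((3*15)*u)*t(-2) = ((3*15)*(-7))*(476/25) = (45*(-7))*(476/25) = -315*476/25 = -29988/5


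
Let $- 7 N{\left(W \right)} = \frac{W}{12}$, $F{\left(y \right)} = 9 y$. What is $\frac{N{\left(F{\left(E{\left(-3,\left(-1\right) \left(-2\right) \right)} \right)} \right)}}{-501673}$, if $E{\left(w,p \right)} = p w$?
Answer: $- \frac{9}{7023422} \approx -1.2814 \cdot 10^{-6}$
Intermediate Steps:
$N{\left(W \right)} = - \frac{W}{84}$ ($N{\left(W \right)} = - \frac{W \frac{1}{12}}{7} = - \frac{\frac{1}{12} W}{7} = - \frac{W}{84}$)
$\frac{N{\left(F{\left(E{\left(-3,\left(-1\right) \left(-2\right) \right)} \right)} \right)}}{-501673} = \frac{\left(- \frac{1}{84}\right) 9 \left(-1\right) \left(-2\right) \left(-3\right)}{-501673} = - \frac{9 \cdot 2 \left(-3\right)}{84} \left(- \frac{1}{501673}\right) = - \frac{9 \left(-6\right)}{84} \left(- \frac{1}{501673}\right) = \left(- \frac{1}{84}\right) \left(-54\right) \left(- \frac{1}{501673}\right) = \frac{9}{14} \left(- \frac{1}{501673}\right) = - \frac{9}{7023422}$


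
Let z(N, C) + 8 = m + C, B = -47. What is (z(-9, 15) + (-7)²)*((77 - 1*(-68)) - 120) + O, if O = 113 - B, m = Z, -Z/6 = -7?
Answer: 2610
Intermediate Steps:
Z = 42 (Z = -6*(-7) = 42)
m = 42
z(N, C) = 34 + C (z(N, C) = -8 + (42 + C) = 34 + C)
O = 160 (O = 113 - 1*(-47) = 113 + 47 = 160)
(z(-9, 15) + (-7)²)*((77 - 1*(-68)) - 120) + O = ((34 + 15) + (-7)²)*((77 - 1*(-68)) - 120) + 160 = (49 + 49)*((77 + 68) - 120) + 160 = 98*(145 - 120) + 160 = 98*25 + 160 = 2450 + 160 = 2610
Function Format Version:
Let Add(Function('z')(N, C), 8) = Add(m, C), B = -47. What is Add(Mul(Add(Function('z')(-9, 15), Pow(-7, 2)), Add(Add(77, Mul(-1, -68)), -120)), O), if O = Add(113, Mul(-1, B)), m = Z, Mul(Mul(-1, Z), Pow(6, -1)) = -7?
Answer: 2610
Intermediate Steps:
Z = 42 (Z = Mul(-6, -7) = 42)
m = 42
Function('z')(N, C) = Add(34, C) (Function('z')(N, C) = Add(-8, Add(42, C)) = Add(34, C))
O = 160 (O = Add(113, Mul(-1, -47)) = Add(113, 47) = 160)
Add(Mul(Add(Function('z')(-9, 15), Pow(-7, 2)), Add(Add(77, Mul(-1, -68)), -120)), O) = Add(Mul(Add(Add(34, 15), Pow(-7, 2)), Add(Add(77, Mul(-1, -68)), -120)), 160) = Add(Mul(Add(49, 49), Add(Add(77, 68), -120)), 160) = Add(Mul(98, Add(145, -120)), 160) = Add(Mul(98, 25), 160) = Add(2450, 160) = 2610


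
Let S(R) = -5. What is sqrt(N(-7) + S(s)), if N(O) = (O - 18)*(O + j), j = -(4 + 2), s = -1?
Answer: 8*sqrt(5) ≈ 17.889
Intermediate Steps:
j = -6 (j = -1*6 = -6)
N(O) = (-18 + O)*(-6 + O) (N(O) = (O - 18)*(O - 6) = (-18 + O)*(-6 + O))
sqrt(N(-7) + S(s)) = sqrt((108 + (-7)**2 - 24*(-7)) - 5) = sqrt((108 + 49 + 168) - 5) = sqrt(325 - 5) = sqrt(320) = 8*sqrt(5)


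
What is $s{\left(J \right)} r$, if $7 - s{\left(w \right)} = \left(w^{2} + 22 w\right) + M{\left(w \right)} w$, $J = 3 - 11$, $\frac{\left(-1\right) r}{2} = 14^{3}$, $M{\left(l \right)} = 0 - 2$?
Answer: $-565264$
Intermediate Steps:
$M{\left(l \right)} = -2$ ($M{\left(l \right)} = 0 - 2 = -2$)
$r = -5488$ ($r = - 2 \cdot 14^{3} = \left(-2\right) 2744 = -5488$)
$J = -8$ ($J = 3 - 11 = -8$)
$s{\left(w \right)} = 7 - w^{2} - 20 w$ ($s{\left(w \right)} = 7 - \left(\left(w^{2} + 22 w\right) - 2 w\right) = 7 - \left(w^{2} + 20 w\right) = 7 - w^{2} - 20 w$)
$s{\left(J \right)} r = \left(7 - \left(-8\right)^{2} - -160\right) \left(-5488\right) = \left(7 - 64 + 160\right) \left(-5488\right) = 103 \left(-5488\right) = -565264$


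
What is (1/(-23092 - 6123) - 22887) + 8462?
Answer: -421426376/29215 ≈ -14425.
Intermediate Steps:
(1/(-23092 - 6123) - 22887) + 8462 = (1/(-29215) - 22887) + 8462 = (-1/29215 - 22887) + 8462 = -668643706/29215 + 8462 = -421426376/29215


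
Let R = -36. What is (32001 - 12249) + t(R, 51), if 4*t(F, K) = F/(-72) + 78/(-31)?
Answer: 4898371/248 ≈ 19752.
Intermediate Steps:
t(F, K) = -39/62 - F/288 (t(F, K) = (F/(-72) + 78/(-31))/4 = (F*(-1/72) + 78*(-1/31))/4 = (-F/72 - 78/31)/4 = (-78/31 - F/72)/4 = -39/62 - F/288)
(32001 - 12249) + t(R, 51) = (32001 - 12249) + (-39/62 - 1/288*(-36)) = 19752 + (-39/62 + 1/8) = 19752 - 125/248 = 4898371/248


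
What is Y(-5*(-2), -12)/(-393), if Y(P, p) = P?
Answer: -10/393 ≈ -0.025445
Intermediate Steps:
Y(-5*(-2), -12)/(-393) = -5*(-2)/(-393) = 10*(-1/393) = -10/393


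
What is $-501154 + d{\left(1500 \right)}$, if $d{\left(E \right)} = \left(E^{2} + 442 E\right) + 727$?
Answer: $2412573$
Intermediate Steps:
$d{\left(E \right)} = 727 + E^{2} + 442 E$
$-501154 + d{\left(1500 \right)} = -501154 + \left(727 + 1500^{2} + 442 \cdot 1500\right) = -501154 + \left(727 + 2250000 + 663000\right) = -501154 + 2913727 = 2412573$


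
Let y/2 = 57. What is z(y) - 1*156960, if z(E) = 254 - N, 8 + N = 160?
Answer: -156858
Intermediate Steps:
N = 152 (N = -8 + 160 = 152)
y = 114 (y = 2*57 = 114)
z(E) = 102 (z(E) = 254 - 1*152 = 254 - 152 = 102)
z(y) - 1*156960 = 102 - 1*156960 = 102 - 156960 = -156858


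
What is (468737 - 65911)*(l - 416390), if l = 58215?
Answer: -144282202550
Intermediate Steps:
(468737 - 65911)*(l - 416390) = (468737 - 65911)*(58215 - 416390) = 402826*(-358175) = -144282202550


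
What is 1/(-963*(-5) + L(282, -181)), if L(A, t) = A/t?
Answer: 181/871233 ≈ 0.00020775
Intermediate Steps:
1/(-963*(-5) + L(282, -181)) = 1/(-963*(-5) + 282/(-181)) = 1/(4815 + 282*(-1/181)) = 1/(4815 - 282/181) = 1/(871233/181) = 181/871233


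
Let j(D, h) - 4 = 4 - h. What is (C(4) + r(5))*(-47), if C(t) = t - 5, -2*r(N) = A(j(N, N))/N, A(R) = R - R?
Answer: 47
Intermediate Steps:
j(D, h) = 8 - h (j(D, h) = 4 + (4 - h) = 8 - h)
A(R) = 0
r(N) = 0 (r(N) = -0/N = -½*0 = 0)
C(t) = -5 + t
(C(4) + r(5))*(-47) = ((-5 + 4) + 0)*(-47) = (-1 + 0)*(-47) = -1*(-47) = 47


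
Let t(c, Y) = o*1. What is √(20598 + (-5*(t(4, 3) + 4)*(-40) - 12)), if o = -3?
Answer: √20786 ≈ 144.17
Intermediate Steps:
t(c, Y) = -3 (t(c, Y) = -3*1 = -3)
√(20598 + (-5*(t(4, 3) + 4)*(-40) - 12)) = √(20598 + (-5*(-3 + 4)*(-40) - 12)) = √(20598 + (-5*1*(-40) - 12)) = √(20598 + (-5*(-40) - 12)) = √(20598 + (200 - 12)) = √(20598 + 188) = √20786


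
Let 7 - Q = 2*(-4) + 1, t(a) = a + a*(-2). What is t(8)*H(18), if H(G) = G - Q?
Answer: -32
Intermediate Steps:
t(a) = -a (t(a) = a - 2*a = -a)
Q = 14 (Q = 7 - (2*(-4) + 1) = 7 - (-8 + 1) = 7 - 1*(-7) = 7 + 7 = 14)
H(G) = -14 + G (H(G) = G - 1*14 = G - 14 = -14 + G)
t(8)*H(18) = (-1*8)*(-14 + 18) = -8*4 = -32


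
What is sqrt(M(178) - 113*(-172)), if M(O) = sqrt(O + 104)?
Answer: sqrt(19436 + sqrt(282)) ≈ 139.47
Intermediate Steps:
M(O) = sqrt(104 + O)
sqrt(M(178) - 113*(-172)) = sqrt(sqrt(104 + 178) - 113*(-172)) = sqrt(sqrt(282) + 19436) = sqrt(19436 + sqrt(282))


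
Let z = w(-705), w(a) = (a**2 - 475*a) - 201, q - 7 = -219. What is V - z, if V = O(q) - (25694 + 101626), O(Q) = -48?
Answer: -959067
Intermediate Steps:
q = -212 (q = 7 - 219 = -212)
V = -127368 (V = -48 - (25694 + 101626) = -48 - 1*127320 = -48 - 127320 = -127368)
w(a) = -201 + a**2 - 475*a
z = 831699 (z = -201 + (-705)**2 - 475*(-705) = -201 + 497025 + 334875 = 831699)
V - z = -127368 - 1*831699 = -127368 - 831699 = -959067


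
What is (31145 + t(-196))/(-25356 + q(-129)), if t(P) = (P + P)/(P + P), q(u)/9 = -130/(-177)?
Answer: -306269/249269 ≈ -1.2287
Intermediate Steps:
q(u) = 390/59 (q(u) = 9*(-130/(-177)) = 9*(-130*(-1/177)) = 9*(130/177) = 390/59)
t(P) = 1 (t(P) = (2*P)/((2*P)) = (2*P)*(1/(2*P)) = 1)
(31145 + t(-196))/(-25356 + q(-129)) = (31145 + 1)/(-25356 + 390/59) = 31146/(-1495614/59) = 31146*(-59/1495614) = -306269/249269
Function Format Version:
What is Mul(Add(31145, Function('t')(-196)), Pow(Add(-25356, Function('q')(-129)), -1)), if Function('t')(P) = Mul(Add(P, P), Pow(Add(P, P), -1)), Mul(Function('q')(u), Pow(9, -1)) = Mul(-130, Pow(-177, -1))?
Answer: Rational(-306269, 249269) ≈ -1.2287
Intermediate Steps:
Function('q')(u) = Rational(390, 59) (Function('q')(u) = Mul(9, Mul(-130, Pow(-177, -1))) = Mul(9, Mul(-130, Rational(-1, 177))) = Mul(9, Rational(130, 177)) = Rational(390, 59))
Function('t')(P) = 1 (Function('t')(P) = Mul(Mul(2, P), Pow(Mul(2, P), -1)) = Mul(Mul(2, P), Mul(Rational(1, 2), Pow(P, -1))) = 1)
Mul(Add(31145, Function('t')(-196)), Pow(Add(-25356, Function('q')(-129)), -1)) = Mul(Add(31145, 1), Pow(Add(-25356, Rational(390, 59)), -1)) = Mul(31146, Pow(Rational(-1495614, 59), -1)) = Mul(31146, Rational(-59, 1495614)) = Rational(-306269, 249269)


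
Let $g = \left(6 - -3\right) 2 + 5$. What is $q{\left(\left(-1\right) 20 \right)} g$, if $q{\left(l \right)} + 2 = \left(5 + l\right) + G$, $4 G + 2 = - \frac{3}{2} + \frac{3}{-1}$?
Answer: $- \frac{3427}{8} \approx -428.38$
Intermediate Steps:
$G = - \frac{13}{8}$ ($G = - \frac{1}{2} + \frac{- \frac{3}{2} + \frac{3}{-1}}{4} = - \frac{1}{2} + \frac{\left(-3\right) \frac{1}{2} + 3 \left(-1\right)}{4} = - \frac{1}{2} + \frac{- \frac{3}{2} - 3}{4} = - \frac{1}{2} + \frac{1}{4} \left(- \frac{9}{2}\right) = - \frac{1}{2} - \frac{9}{8} = - \frac{13}{8} \approx -1.625$)
$q{\left(l \right)} = \frac{11}{8} + l$ ($q{\left(l \right)} = -2 + \left(\left(5 + l\right) - \frac{13}{8}\right) = -2 + \left(\frac{27}{8} + l\right) = \frac{11}{8} + l$)
$g = 23$ ($g = \left(6 + 3\right) 2 + 5 = 9 \cdot 2 + 5 = 18 + 5 = 23$)
$q{\left(\left(-1\right) 20 \right)} g = \left(\frac{11}{8} - 20\right) 23 = \left(- \frac{149}{8}\right) 23 = - \frac{3427}{8}$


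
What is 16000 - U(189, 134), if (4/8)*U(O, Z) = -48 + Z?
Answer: 15828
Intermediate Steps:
U(O, Z) = -96 + 2*Z (U(O, Z) = 2*(-48 + Z) = -96 + 2*Z)
16000 - U(189, 134) = 16000 - (-96 + 2*134) = 16000 - (-96 + 268) = 16000 - 1*172 = 16000 - 172 = 15828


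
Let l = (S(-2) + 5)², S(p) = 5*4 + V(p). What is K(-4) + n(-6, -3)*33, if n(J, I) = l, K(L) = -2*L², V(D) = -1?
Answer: 18976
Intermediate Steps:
S(p) = 19 (S(p) = 5*4 - 1 = 20 - 1 = 19)
l = 576 (l = (19 + 5)² = 24² = 576)
n(J, I) = 576
K(-4) + n(-6, -3)*33 = -2*(-4)² + 576*33 = -2*16 + 19008 = -32 + 19008 = 18976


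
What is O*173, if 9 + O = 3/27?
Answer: -13840/9 ≈ -1537.8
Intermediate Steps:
O = -80/9 (O = -9 + 3/27 = -9 + (1/27)*3 = -9 + ⅑ = -80/9 ≈ -8.8889)
O*173 = -80/9*173 = -13840/9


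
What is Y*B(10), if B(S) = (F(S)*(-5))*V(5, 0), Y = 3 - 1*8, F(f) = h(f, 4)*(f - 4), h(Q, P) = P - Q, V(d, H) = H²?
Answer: 0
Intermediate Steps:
F(f) = (-4 + f)*(4 - f) (F(f) = (4 - f)*(f - 4) = (4 - f)*(-4 + f) = (-4 + f)*(4 - f))
Y = -5 (Y = 3 - 8 = -5)
B(S) = 0 (B(S) = (-(-4 + S)²*(-5))*0² = (5*(-4 + S)²)*0 = 0)
Y*B(10) = -5*0 = 0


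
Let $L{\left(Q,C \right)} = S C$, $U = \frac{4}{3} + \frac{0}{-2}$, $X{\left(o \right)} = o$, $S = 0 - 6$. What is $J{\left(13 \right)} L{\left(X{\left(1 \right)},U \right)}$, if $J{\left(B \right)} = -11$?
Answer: $88$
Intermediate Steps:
$S = -6$ ($S = 0 - 6 = -6$)
$U = \frac{4}{3}$ ($U = 4 \cdot \frac{1}{3} + 0 \left(- \frac{1}{2}\right) = \frac{4}{3} + 0 = \frac{4}{3} \approx 1.3333$)
$L{\left(Q,C \right)} = - 6 C$
$J{\left(13 \right)} L{\left(X{\left(1 \right)},U \right)} = - 11 \left(\left(-6\right) \frac{4}{3}\right) = \left(-11\right) \left(-8\right) = 88$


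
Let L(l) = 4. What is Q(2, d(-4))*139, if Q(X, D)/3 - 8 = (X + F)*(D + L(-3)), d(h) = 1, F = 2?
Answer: 11676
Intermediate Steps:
Q(X, D) = 24 + 3*(2 + X)*(4 + D) (Q(X, D) = 24 + 3*((X + 2)*(D + 4)) = 24 + 3*((2 + X)*(4 + D)) = 24 + 3*(2 + X)*(4 + D))
Q(2, d(-4))*139 = (48 + 6*1 + 12*2 + 3*1*2)*139 = (48 + 6 + 24 + 6)*139 = 84*139 = 11676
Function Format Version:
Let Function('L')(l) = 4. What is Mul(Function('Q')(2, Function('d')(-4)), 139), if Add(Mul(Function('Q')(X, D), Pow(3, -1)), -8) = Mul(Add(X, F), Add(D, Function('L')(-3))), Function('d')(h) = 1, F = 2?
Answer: 11676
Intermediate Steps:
Function('Q')(X, D) = Add(24, Mul(3, Add(2, X), Add(4, D))) (Function('Q')(X, D) = Add(24, Mul(3, Mul(Add(X, 2), Add(D, 4)))) = Add(24, Mul(3, Mul(Add(2, X), Add(4, D)))) = Add(24, Mul(3, Add(2, X), Add(4, D))))
Mul(Function('Q')(2, Function('d')(-4)), 139) = Mul(Add(48, Mul(6, 1), Mul(12, 2), Mul(3, 1, 2)), 139) = Mul(Add(48, 6, 24, 6), 139) = Mul(84, 139) = 11676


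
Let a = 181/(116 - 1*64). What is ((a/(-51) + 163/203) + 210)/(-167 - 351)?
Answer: -113450293/278868408 ≈ -0.40682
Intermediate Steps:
a = 181/52 (a = 181/(116 - 64) = 181/52 ≈ 3.4808)
((a/(-51) + 163/203) + 210)/(-167 - 351) = (((181/52)/(-51) + 163/203) + 210)/(-167 - 351) = (((181/52)*(-1/51) + 163*(1/203)) + 210)/(-518) = ((-181/2652 + 163/203) + 210)*(-1/518) = (395533/538356 + 210)*(-1/518) = (113450293/538356)*(-1/518) = -113450293/278868408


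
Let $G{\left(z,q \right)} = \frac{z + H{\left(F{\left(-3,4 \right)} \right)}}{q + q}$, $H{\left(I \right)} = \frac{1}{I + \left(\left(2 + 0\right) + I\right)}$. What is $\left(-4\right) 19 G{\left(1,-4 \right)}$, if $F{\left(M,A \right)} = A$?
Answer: $\frac{209}{20} \approx 10.45$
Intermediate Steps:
$H{\left(I \right)} = \frac{1}{2 + 2 I}$ ($H{\left(I \right)} = \frac{1}{I + \left(2 + I\right)} = \frac{1}{2 + 2 I}$)
$G{\left(z,q \right)} = \frac{\frac{1}{10} + z}{2 q}$ ($G{\left(z,q \right)} = \frac{z + \frac{1}{2 \left(1 + 4\right)}}{q + q} = \frac{z + \frac{1}{2 \cdot 5}}{2 q} = \left(z + \frac{1}{2} \cdot \frac{1}{5}\right) \frac{1}{2 q} = \left(z + \frac{1}{10}\right) \frac{1}{2 q} = \left(\frac{1}{10} + z\right) \frac{1}{2 q} = \frac{\frac{1}{10} + z}{2 q}$)
$\left(-4\right) 19 G{\left(1,-4 \right)} = \left(-4\right) 19 \frac{1 + 10 \cdot 1}{20 \left(-4\right)} = - 76 \cdot \frac{1}{20} \left(- \frac{1}{4}\right) \left(1 + 10\right) = - 76 \cdot \frac{1}{20} \left(- \frac{1}{4}\right) 11 = \left(-76\right) \left(- \frac{11}{80}\right) = \frac{209}{20}$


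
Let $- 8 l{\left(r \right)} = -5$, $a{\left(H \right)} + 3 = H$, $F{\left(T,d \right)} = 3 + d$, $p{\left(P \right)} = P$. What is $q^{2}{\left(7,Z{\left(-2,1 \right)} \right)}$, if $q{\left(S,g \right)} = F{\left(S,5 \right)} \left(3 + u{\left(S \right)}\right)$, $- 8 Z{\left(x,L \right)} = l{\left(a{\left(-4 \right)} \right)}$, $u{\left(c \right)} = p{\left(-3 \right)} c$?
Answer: $20736$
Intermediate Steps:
$u{\left(c \right)} = - 3 c$
$a{\left(H \right)} = -3 + H$
$l{\left(r \right)} = \frac{5}{8}$ ($l{\left(r \right)} = \left(- \frac{1}{8}\right) \left(-5\right) = \frac{5}{8}$)
$Z{\left(x,L \right)} = - \frac{5}{64}$ ($Z{\left(x,L \right)} = \left(- \frac{1}{8}\right) \frac{5}{8} = - \frac{5}{64}$)
$q{\left(S,g \right)} = 24 - 24 S$ ($q{\left(S,g \right)} = \left(3 + 5\right) \left(3 - 3 S\right) = 8 \left(3 - 3 S\right) = 24 - 24 S$)
$q^{2}{\left(7,Z{\left(-2,1 \right)} \right)} = \left(24 - 168\right)^{2} = \left(-144\right)^{2} = 20736$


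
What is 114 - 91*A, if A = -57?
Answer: 5301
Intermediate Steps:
114 - 91*A = 114 - 91*(-57) = 114 + 5187 = 5301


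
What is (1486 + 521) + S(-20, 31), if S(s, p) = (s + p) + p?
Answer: 2049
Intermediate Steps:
S(s, p) = s + 2*p (S(s, p) = (p + s) + p = s + 2*p)
(1486 + 521) + S(-20, 31) = (1486 + 521) + (-20 + 2*31) = 2007 + (-20 + 62) = 2007 + 42 = 2049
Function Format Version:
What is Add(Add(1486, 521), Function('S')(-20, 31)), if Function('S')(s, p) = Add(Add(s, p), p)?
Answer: 2049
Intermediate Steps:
Function('S')(s, p) = Add(s, Mul(2, p)) (Function('S')(s, p) = Add(Add(p, s), p) = Add(s, Mul(2, p)))
Add(Add(1486, 521), Function('S')(-20, 31)) = Add(Add(1486, 521), Add(-20, Mul(2, 31))) = Add(2007, Add(-20, 62)) = Add(2007, 42) = 2049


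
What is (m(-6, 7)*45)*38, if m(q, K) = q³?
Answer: -369360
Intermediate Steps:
(m(-6, 7)*45)*38 = ((-6)³*45)*38 = -216*45*38 = -9720*38 = -369360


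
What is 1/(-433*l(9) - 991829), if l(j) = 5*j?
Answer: -1/1011314 ≈ -9.8881e-7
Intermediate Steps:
1/(-433*l(9) - 991829) = 1/(-2165*9 - 991829) = 1/(-433*45 - 991829) = 1/(-19485 - 991829) = 1/(-1011314) = -1/1011314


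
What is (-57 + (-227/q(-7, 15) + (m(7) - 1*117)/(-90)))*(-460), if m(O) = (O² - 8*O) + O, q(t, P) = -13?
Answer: 228666/13 ≈ 17590.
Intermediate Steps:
m(O) = O² - 7*O
(-57 + (-227/q(-7, 15) + (m(7) - 1*117)/(-90)))*(-460) = (-57 + (-227/(-13) + (7*(-7 + 7) - 1*117)/(-90)))*(-460) = (-57 + (-227*(-1/13) + (7*0 - 117)*(-1/90)))*(-460) = (-57 + (227/13 + (0 - 117)*(-1/90)))*(-460) = (-57 + (227/13 - 117*(-1/90)))*(-460) = (-57 + (227/13 + 13/10))*(-460) = (-57 + 2439/130)*(-460) = -4971/130*(-460) = 228666/13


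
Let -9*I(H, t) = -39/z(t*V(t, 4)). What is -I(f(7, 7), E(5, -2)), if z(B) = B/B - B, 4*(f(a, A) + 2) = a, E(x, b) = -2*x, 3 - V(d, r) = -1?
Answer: -13/123 ≈ -0.10569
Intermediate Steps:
V(d, r) = 4 (V(d, r) = 3 - 1*(-1) = 3 + 1 = 4)
f(a, A) = -2 + a/4
z(B) = 1 - B
I(H, t) = 13/(3*(1 - 4*t)) (I(H, t) = -(-13)/(3*(1 - t*4)) = -(-13)/(3*(1 - 4*t)) = 13/(3*(1 - 4*t)))
-I(f(7, 7), E(5, -2)) = -(-13)/(-3 + 12*(-2*5)) = -(-13)/(-3 + 12*(-10)) = -(-13)/(-3 - 120) = -(-13)/(-123) = -(-13)*(-1)/123 = -1*13/123 = -13/123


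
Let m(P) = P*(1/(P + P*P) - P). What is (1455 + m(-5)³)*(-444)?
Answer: 104027091/16 ≈ 6.5017e+6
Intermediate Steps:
m(P) = P*(1/(P + P²) - P)
(1455 + m(-5)³)*(-444) = (1455 + ((1 - 1*(-5)² - 1*(-5)³)/(1 - 5))³)*(-444) = (1455 + ((1 - 1*25 - 1*(-125))/(-4))³)*(-444) = (1455 + (-(1 - 25 + 125)/4)³)*(-444) = (1455 + (-¼*101)³)*(-444) = (1455 + (-101/4)³)*(-444) = (1455 - 1030301/64)*(-444) = -937181/64*(-444) = 104027091/16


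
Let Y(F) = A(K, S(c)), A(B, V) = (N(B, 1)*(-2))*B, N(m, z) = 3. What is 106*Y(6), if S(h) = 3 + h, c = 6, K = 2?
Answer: -1272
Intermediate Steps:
A(B, V) = -6*B (A(B, V) = (3*(-2))*B = -6*B)
Y(F) = -12 (Y(F) = -6*2 = -12)
106*Y(6) = 106*(-12) = -1272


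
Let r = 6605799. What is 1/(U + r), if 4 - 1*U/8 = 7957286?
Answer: -1/57052457 ≈ -1.7528e-8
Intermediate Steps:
U = -63658256 (U = 32 - 8*7957286 = 32 - 63658288 = -63658256)
1/(U + r) = 1/(-63658256 + 6605799) = 1/(-57052457) = -1/57052457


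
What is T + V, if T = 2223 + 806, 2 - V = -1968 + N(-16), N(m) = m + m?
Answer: 5031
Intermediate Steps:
N(m) = 2*m
V = 2002 (V = 2 - (-1968 + 2*(-16)) = 2 - (-1968 - 32) = 2 - 1*(-2000) = 2 + 2000 = 2002)
T = 3029
T + V = 3029 + 2002 = 5031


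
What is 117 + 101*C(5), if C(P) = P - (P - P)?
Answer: 622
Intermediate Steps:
C(P) = P (C(P) = P - 1*0 = P + 0 = P)
117 + 101*C(5) = 117 + 101*5 = 117 + 505 = 622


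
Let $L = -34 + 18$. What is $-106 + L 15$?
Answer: $-346$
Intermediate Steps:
$L = -16$
$-106 + L 15 = -106 - 240 = -346$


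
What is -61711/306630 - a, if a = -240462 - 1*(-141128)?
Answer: 30458722709/306630 ≈ 99334.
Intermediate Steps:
a = -99334 (a = -240462 + 141128 = -99334)
-61711/306630 - a = -61711/306630 - 1*(-99334) = -61711*1/306630 + 99334 = -61711/306630 + 99334 = 30458722709/306630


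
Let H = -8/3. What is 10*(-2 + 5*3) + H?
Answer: 382/3 ≈ 127.33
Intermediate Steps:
H = -8/3 (H = -8*⅓ = -8/3 ≈ -2.6667)
10*(-2 + 5*3) + H = 10*(-2 + 5*3) - 8/3 = 10*(-2 + 15) - 8/3 = 10*13 - 8/3 = 130 - 8/3 = 382/3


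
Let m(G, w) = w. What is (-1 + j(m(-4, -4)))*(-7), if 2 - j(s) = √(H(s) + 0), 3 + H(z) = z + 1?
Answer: -7 + 7*I*√6 ≈ -7.0 + 17.146*I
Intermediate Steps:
H(z) = -2 + z (H(z) = -3 + (z + 1) = -3 + (1 + z) = -2 + z)
j(s) = 2 - √(-2 + s) (j(s) = 2 - √((-2 + s) + 0) = 2 - √(-2 + s))
(-1 + j(m(-4, -4)))*(-7) = (-1 + (2 - √(-2 - 4)))*(-7) = (-1 + (2 - √(-6)))*(-7) = (-1 + (2 - I*√6))*(-7) = (1 - I*√6)*(-7) = -7 + 7*I*√6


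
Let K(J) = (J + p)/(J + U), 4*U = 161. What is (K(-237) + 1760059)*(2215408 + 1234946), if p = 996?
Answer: 4779304067492538/787 ≈ 6.0728e+12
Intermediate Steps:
U = 161/4 (U = (¼)*161 = 161/4 ≈ 40.250)
K(J) = (996 + J)/(161/4 + J) (K(J) = (J + 996)/(J + 161/4) = (996 + J)/(161/4 + J))
(K(-237) + 1760059)*(2215408 + 1234946) = (4*(996 - 237)/(161 + 4*(-237)) + 1760059)*(2215408 + 1234946) = (4*759/(161 - 948) + 1760059)*3450354 = (4*759/(-787) + 1760059)*3450354 = (4*(-1/787)*759 + 1760059)*3450354 = (-3036/787 + 1760059)*3450354 = (1385163397/787)*3450354 = 4779304067492538/787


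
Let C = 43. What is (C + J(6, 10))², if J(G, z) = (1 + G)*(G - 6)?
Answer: 1849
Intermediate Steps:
J(G, z) = (1 + G)*(-6 + G)
(C + J(6, 10))² = (43 + (-6 + 6² - 5*6))² = (43 + (-6 + 36 - 30))² = (43 + 0)² = 43² = 1849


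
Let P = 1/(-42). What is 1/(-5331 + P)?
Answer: -42/223903 ≈ -0.00018758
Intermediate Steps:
P = -1/42 ≈ -0.023810
1/(-5331 + P) = 1/(-5331 - 1/42) = 1/(-223903/42) = -42/223903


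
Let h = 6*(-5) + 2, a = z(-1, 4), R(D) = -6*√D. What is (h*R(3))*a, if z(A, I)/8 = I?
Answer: 5376*√3 ≈ 9311.5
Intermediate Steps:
z(A, I) = 8*I
a = 32 (a = 8*4 = 32)
h = -28 (h = -30 + 2 = -28)
(h*R(3))*a = -(-168)*√3*32 = (168*√3)*32 = 5376*√3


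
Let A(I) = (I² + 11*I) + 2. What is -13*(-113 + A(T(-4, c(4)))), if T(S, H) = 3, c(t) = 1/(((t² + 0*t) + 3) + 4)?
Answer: 897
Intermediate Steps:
c(t) = 1/(7 + t²) (c(t) = 1/(((t² + 0) + 3) + 4) = 1/((t² + 3) + 4) = 1/((3 + t²) + 4) = 1/(7 + t²))
A(I) = 2 + I² + 11*I
-13*(-113 + A(T(-4, c(4)))) = -13*(-113 + (2 + 3² + 11*3)) = -13*(-113 + (2 + 9 + 33)) = -13*(-113 + 44) = -13*(-69) = 897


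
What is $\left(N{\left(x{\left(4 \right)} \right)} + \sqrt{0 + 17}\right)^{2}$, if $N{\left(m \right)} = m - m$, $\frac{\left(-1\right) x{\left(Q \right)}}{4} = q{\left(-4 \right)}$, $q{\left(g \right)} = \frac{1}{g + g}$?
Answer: $17$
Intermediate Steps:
$q{\left(g \right)} = \frac{1}{2 g}$
$x{\left(Q \right)} = \frac{1}{2}$ ($x{\left(Q \right)} = - 4 \frac{1}{2 \left(-4\right)} = - 4 \cdot \frac{1}{2} \left(- \frac{1}{4}\right) = \left(-4\right) \left(- \frac{1}{8}\right) = \frac{1}{2}$)
$N{\left(m \right)} = 0$
$\left(N{\left(x{\left(4 \right)} \right)} + \sqrt{0 + 17}\right)^{2} = \left(0 + \sqrt{0 + 17}\right)^{2} = \left(0 + \sqrt{17}\right)^{2} = \left(\sqrt{17}\right)^{2} = 17$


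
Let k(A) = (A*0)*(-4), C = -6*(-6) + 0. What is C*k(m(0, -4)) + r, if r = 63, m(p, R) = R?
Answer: 63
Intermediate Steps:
C = 36 (C = 36 + 0 = 36)
k(A) = 0 (k(A) = 0*(-4) = 0)
C*k(m(0, -4)) + r = 36*0 + 63 = 0 + 63 = 63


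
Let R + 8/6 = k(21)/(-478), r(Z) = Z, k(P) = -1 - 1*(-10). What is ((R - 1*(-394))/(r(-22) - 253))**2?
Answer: 2620108969/1285222500 ≈ 2.0386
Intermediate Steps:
k(P) = 9 (k(P) = -1 + 10 = 9)
R = -1939/1434 (R = -4/3 + 9/(-478) = -4/3 + 9*(-1/478) = -4/3 - 9/478 = -1939/1434 ≈ -1.3522)
((R - 1*(-394))/(r(-22) - 253))**2 = ((-1939/1434 - 1*(-394))/(-22 - 253))**2 = ((-1939/1434 + 394)/(-275))**2 = ((563057/1434)*(-1/275))**2 = (-51187/35850)**2 = 2620108969/1285222500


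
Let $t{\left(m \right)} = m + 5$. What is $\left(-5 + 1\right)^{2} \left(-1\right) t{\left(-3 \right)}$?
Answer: $-32$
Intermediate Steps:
$t{\left(m \right)} = 5 + m$
$\left(-5 + 1\right)^{2} \left(-1\right) t{\left(-3 \right)} = \left(-5 + 1\right)^{2} \left(-1\right) \left(5 - 3\right) = \left(-4\right)^{2} \left(-1\right) 2 = 16 \left(-1\right) 2 = \left(-16\right) 2 = -32$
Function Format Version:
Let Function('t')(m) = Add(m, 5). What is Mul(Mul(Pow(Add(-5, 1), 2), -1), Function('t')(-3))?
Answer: -32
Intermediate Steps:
Function('t')(m) = Add(5, m)
Mul(Mul(Pow(Add(-5, 1), 2), -1), Function('t')(-3)) = Mul(Mul(Pow(Add(-5, 1), 2), -1), Add(5, -3)) = Mul(Mul(Pow(-4, 2), -1), 2) = Mul(Mul(16, -1), 2) = Mul(-16, 2) = -32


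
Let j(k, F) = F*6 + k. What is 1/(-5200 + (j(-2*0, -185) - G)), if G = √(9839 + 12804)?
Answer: -6310/39793457 + √22643/39793457 ≈ -0.00015479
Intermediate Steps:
j(k, F) = k + 6*F (j(k, F) = 6*F + k = k + 6*F)
G = √22643 ≈ 150.48
1/(-5200 + (j(-2*0, -185) - G)) = 1/(-5200 + ((-2*0 + 6*(-185)) - √22643)) = 1/(-5200 + ((0 - 1110) - √22643)) = 1/(-5200 + (-1110 - √22643)) = 1/(-6310 - √22643)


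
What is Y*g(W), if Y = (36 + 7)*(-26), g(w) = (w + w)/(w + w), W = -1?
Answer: -1118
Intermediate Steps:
g(w) = 1 (g(w) = (2*w)/((2*w)) = (2*w)*(1/(2*w)) = 1)
Y = -1118 (Y = 43*(-26) = -1118)
Y*g(W) = -1118*1 = -1118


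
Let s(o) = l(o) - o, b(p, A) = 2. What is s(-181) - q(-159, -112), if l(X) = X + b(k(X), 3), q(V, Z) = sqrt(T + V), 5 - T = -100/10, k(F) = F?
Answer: 2 - 12*I ≈ 2.0 - 12.0*I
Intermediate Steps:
T = 15 (T = 5 - (-100)/10 = 5 - 1*(-10) = 5 + 10 = 15)
q(V, Z) = sqrt(15 + V)
l(X) = 2 + X (l(X) = X + 2 = 2 + X)
s(o) = 2 (s(o) = (2 + o) - o = 2)
s(-181) - q(-159, -112) = 2 - sqrt(15 - 159) = 2 - sqrt(-144) = 2 - 12*I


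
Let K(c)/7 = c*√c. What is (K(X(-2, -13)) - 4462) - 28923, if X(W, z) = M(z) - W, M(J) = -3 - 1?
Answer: -33385 - 14*I*√2 ≈ -33385.0 - 19.799*I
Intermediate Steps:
M(J) = -4
X(W, z) = -4 - W
K(c) = 7*c^(3/2) (K(c) = 7*(c*√c) = 7*c^(3/2))
(K(X(-2, -13)) - 4462) - 28923 = (7*(-4 - 1*(-2))^(3/2) - 4462) - 28923 = (7*(-4 + 2)^(3/2) - 4462) - 28923 = (7*(-2)^(3/2) - 4462) - 28923 = (7*(-2*I*√2) - 4462) - 28923 = (-14*I*√2 - 4462) - 28923 = (-4462 - 14*I*√2) - 28923 = -33385 - 14*I*√2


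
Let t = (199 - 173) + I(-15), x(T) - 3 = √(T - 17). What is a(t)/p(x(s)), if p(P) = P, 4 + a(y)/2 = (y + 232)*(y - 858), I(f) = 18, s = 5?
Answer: -449336/7 + 898672*I*√3/21 ≈ -64191.0 + 74121.0*I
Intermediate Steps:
x(T) = 3 + √(-17 + T) (x(T) = 3 + √(T - 17) = 3 + √(-17 + T))
t = 44 (t = (199 - 173) + 18 = 26 + 18 = 44)
a(y) = -8 + 2*(-858 + y)*(232 + y) (a(y) = -8 + 2*((y + 232)*(y - 858)) = -8 + 2*((232 + y)*(-858 + y)) = -8 + 2*((-858 + y)*(232 + y)) = -8 + 2*(-858 + y)*(232 + y))
a(t)/p(x(s)) = (-398120 - 1252*44 + 2*44²)/(3 + √(-17 + 5)) = (-398120 - 55088 + 2*1936)/(3 + √(-12)) = (-398120 - 55088 + 3872)/(3 + 2*I*√3) = -449336/(3 + 2*I*√3)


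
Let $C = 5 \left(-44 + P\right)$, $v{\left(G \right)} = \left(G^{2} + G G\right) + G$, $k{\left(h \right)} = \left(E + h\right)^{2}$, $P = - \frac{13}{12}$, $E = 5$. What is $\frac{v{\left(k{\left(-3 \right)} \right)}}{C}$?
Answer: $- \frac{432}{2705} \approx -0.1597$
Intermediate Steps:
$P = - \frac{13}{12}$ ($P = \left(-13\right) \frac{1}{12} = - \frac{13}{12} \approx -1.0833$)
$k{\left(h \right)} = \left(5 + h\right)^{2}$
$v{\left(G \right)} = G + 2 G^{2}$ ($v{\left(G \right)} = \left(G^{2} + G^{2}\right) + G = 2 G^{2} + G = G + 2 G^{2}$)
$C = - \frac{2705}{12}$ ($C = 5 \left(-44 - \frac{13}{12}\right) = 5 \left(- \frac{541}{12}\right) = - \frac{2705}{12} \approx -225.42$)
$\frac{v{\left(k{\left(-3 \right)} \right)}}{C} = \frac{\left(5 - 3\right)^{2} \left(1 + 2 \left(5 - 3\right)^{2}\right)}{- \frac{2705}{12}} = 2^{2} \left(1 + 2 \cdot 2^{2}\right) \left(- \frac{12}{2705}\right) = 4 \left(1 + 2 \cdot 4\right) \left(- \frac{12}{2705}\right) = 4 \left(1 + 8\right) \left(- \frac{12}{2705}\right) = 4 \cdot 9 \left(- \frac{12}{2705}\right) = 36 \left(- \frac{12}{2705}\right) = - \frac{432}{2705}$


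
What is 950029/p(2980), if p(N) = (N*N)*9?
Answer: 950029/79923600 ≈ 0.011887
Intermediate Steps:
p(N) = 9*N² (p(N) = N²*9 = 9*N²)
950029/p(2980) = 950029/((9*2980²)) = 950029/((9*8880400)) = 950029/79923600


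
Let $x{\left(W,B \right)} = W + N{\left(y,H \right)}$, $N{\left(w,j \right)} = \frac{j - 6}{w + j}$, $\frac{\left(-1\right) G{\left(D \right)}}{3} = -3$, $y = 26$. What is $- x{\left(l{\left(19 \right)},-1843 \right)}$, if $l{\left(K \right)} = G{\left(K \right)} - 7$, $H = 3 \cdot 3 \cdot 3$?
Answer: $- \frac{127}{53} \approx -2.3962$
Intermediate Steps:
$G{\left(D \right)} = 9$ ($G{\left(D \right)} = \left(-3\right) \left(-3\right) = 9$)
$H = 27$ ($H = 9 \cdot 3 = 27$)
$l{\left(K \right)} = 2$ ($l{\left(K \right)} = 9 - 7 = 2$)
$N{\left(w,j \right)} = \frac{-6 + j}{j + w}$
$x{\left(W,B \right)} = \frac{21}{53} + W$ ($x{\left(W,B \right)} = W + \frac{-6 + 27}{27 + 26} = W + \frac{1}{53} \cdot 21 = W + \frac{21}{53} = \frac{21}{53} + W$)
$- x{\left(l{\left(19 \right)},-1843 \right)} = - (\frac{21}{53} + 2) = \left(-1\right) \frac{127}{53} = - \frac{127}{53}$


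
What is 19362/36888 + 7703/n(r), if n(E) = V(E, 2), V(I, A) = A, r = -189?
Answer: 23682249/6148 ≈ 3852.0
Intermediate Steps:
n(E) = 2
19362/36888 + 7703/n(r) = 19362/36888 + 7703/2 = 19362*(1/36888) + 7703*(1/2) = 3227/6148 + 7703/2 = 23682249/6148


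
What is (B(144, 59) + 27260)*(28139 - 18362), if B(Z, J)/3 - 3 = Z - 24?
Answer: 270128733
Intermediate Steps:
B(Z, J) = -63 + 3*Z (B(Z, J) = 9 + 3*(Z - 24) = 9 + 3*(-24 + Z) = 9 + (-72 + 3*Z) = -63 + 3*Z)
(B(144, 59) + 27260)*(28139 - 18362) = ((-63 + 3*144) + 27260)*(28139 - 18362) = ((-63 + 432) + 27260)*9777 = (369 + 27260)*9777 = 27629*9777 = 270128733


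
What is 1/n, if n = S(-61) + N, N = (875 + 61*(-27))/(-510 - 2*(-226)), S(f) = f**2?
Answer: 29/108295 ≈ 0.00026779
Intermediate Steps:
N = 386/29 (N = (875 - 1647)/(-510 + 452) = -772/(-58) = -772*(-1/58) = 386/29 ≈ 13.310)
n = 108295/29 (n = (-61)**2 + 386/29 = 3721 + 386/29 = 108295/29 ≈ 3734.3)
1/n = 1/(108295/29) = 29/108295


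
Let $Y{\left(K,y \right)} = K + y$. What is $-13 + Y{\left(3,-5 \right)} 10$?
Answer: $-33$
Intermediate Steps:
$-13 + Y{\left(3,-5 \right)} 10 = -13 + \left(3 - 5\right) 10 = -13 - 20 = -33$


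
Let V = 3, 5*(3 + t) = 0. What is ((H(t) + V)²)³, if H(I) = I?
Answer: 0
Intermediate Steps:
t = -3 (t = -3 + (⅕)*0 = -3 + 0 = -3)
((H(t) + V)²)³ = ((-3 + 3)²)³ = (0²)³ = 0³ = 0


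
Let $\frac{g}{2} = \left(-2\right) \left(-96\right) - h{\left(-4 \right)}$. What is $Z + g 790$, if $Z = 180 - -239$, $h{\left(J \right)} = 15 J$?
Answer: $398579$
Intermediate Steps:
$Z = 419$ ($Z = 180 + 239 = 419$)
$g = 504$ ($g = 2 \left(\left(-2\right) \left(-96\right) - 15 \left(-4\right)\right) = 2 \left(192 - -60\right) = 2 \left(192 + 60\right) = 2 \cdot 252 = 504$)
$Z + g 790 = 419 + 504 \cdot 790 = 419 + 398160 = 398579$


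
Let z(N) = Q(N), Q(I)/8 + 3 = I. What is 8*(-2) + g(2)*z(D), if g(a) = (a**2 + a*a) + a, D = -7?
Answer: -816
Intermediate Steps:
Q(I) = -24 + 8*I
z(N) = -24 + 8*N
g(a) = a + 2*a**2 (g(a) = (a**2 + a**2) + a = 2*a**2 + a = a + 2*a**2)
8*(-2) + g(2)*z(D) = 8*(-2) + (2*(1 + 2*2))*(-24 + 8*(-7)) = -16 + (2*(1 + 4))*(-24 - 56) = -16 + (2*5)*(-80) = -16 + 10*(-80) = -16 - 800 = -816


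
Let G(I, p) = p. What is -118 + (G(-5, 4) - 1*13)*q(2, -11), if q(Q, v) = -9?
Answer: -37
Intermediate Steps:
-118 + (G(-5, 4) - 1*13)*q(2, -11) = -118 + (4 - 1*13)*(-9) = -118 + (4 - 13)*(-9) = -118 - 9*(-9) = -118 + 81 = -37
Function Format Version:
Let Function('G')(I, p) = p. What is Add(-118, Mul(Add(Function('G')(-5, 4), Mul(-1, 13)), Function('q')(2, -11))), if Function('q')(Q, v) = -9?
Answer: -37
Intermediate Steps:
Add(-118, Mul(Add(Function('G')(-5, 4), Mul(-1, 13)), Function('q')(2, -11))) = Add(-118, Mul(Add(4, Mul(-1, 13)), -9)) = Add(-118, Mul(Add(4, -13), -9)) = Add(-118, Mul(-9, -9)) = Add(-118, 81) = -37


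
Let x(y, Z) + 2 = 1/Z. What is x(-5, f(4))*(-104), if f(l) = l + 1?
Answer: 936/5 ≈ 187.20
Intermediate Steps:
f(l) = 1 + l
x(y, Z) = -2 + 1/Z
x(-5, f(4))*(-104) = (-2 + 1/(1 + 4))*(-104) = (-2 + 1/5)*(-104) = -9/5*(-104) = 936/5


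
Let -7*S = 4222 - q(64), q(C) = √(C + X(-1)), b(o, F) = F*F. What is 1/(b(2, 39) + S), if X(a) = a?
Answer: 44975/41280562 - 21*√7/41280562 ≈ 0.0010881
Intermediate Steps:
b(o, F) = F²
q(C) = √(-1 + C) (q(C) = √(C - 1) = √(-1 + C))
S = -4222/7 + 3*√7/7 (S = -(4222 - √(-1 + 64))/7 = -(4222 - √63)/7 = -(4222 - 3*√7)/7 = -4222/7 + 3*√7/7 ≈ -602.01)
1/(b(2, 39) + S) = 1/(39² + (-4222/7 + 3*√7/7)) = 1/(1521 + (-4222/7 + 3*√7/7)) = 1/(6425/7 + 3*√7/7)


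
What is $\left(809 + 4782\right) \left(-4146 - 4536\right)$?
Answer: $-48541062$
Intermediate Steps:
$\left(809 + 4782\right) \left(-4146 - 4536\right) = 5591 \left(-8682\right) = -48541062$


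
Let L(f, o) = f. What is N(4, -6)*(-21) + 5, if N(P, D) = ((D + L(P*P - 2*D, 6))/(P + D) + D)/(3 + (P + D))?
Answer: 362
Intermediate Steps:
N(P, D) = (D + (P**2 - D)/(D + P))/(3 + D + P) (N(P, D) = ((D + (P*P - 2*D))/(P + D) + D)/(3 + (P + D)) = ((D + (P**2 - 2*D))/(D + P) + D)/(3 + (D + P)) = ((P**2 - D)/(D + P) + D)/(3 + D + P) = (D + (P**2 - D)/(D + P))/(3 + D + P))
N(4, -6)*(-21) + 5 = (((-6)**2 + 4**2 - 1*(-6) - 6*4)/((-6)**2 + 4**2 + 3*(-6) + 3*4 + 2*(-6)*4))*(-21) + 5 = ((36 + 16 + 6 - 24)/(36 + 16 - 18 + 12 - 48))*(-21) + 5 = (34/(-2))*(-21) + 5 = -1/2*34*(-21) + 5 = -17*(-21) + 5 = 357 + 5 = 362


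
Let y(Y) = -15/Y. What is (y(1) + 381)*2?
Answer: 732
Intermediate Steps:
(y(1) + 381)*2 = (-15/1 + 381)*2 = (-15*1 + 381)*2 = (-15 + 381)*2 = 366*2 = 732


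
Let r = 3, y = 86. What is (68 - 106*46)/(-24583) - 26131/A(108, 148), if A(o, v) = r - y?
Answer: 642777437/2040389 ≈ 315.03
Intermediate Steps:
A(o, v) = -83 (A(o, v) = 3 - 1*86 = 3 - 86 = -83)
(68 - 106*46)/(-24583) - 26131/A(108, 148) = (68 - 106*46)/(-24583) - 26131/(-83) = (68 - 4876)*(-1/24583) - 26131*(-1/83) = -4808*(-1/24583) + 26131/83 = 4808/24583 + 26131/83 = 642777437/2040389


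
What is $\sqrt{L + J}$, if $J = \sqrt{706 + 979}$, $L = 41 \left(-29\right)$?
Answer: $\sqrt{-1189 + \sqrt{1685}} \approx 33.881 i$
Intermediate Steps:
$L = -1189$
$J = \sqrt{1685} \approx 41.049$
$\sqrt{L + J} = \sqrt{-1189 + \sqrt{1685}}$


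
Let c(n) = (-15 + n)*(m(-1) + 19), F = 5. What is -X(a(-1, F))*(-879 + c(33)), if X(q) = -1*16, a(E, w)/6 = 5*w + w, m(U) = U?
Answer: -8880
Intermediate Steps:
a(E, w) = 36*w (a(E, w) = 6*(5*w + w) = 6*(6*w) = 36*w)
X(q) = -16
c(n) = -270 + 18*n (c(n) = (-15 + n)*(-1 + 19) = (-15 + n)*18 = -270 + 18*n)
-X(a(-1, F))*(-879 + c(33)) = -(-16)*(-879 + (-270 + 18*33)) = -(-16)*(-879 + (-270 + 594)) = -(-16)*(-879 + 324) = -(-16)*(-555) = -1*8880 = -8880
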